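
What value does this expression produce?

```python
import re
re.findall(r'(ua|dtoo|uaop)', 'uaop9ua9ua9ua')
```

['ua', 'ua', 'ua', 'ua']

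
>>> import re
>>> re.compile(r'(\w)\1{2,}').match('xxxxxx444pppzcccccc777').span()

With `match`, the pattern is implicitly anchored at the beginning.
The match spans [0:6] → 'xxxxxx'.

(0, 6)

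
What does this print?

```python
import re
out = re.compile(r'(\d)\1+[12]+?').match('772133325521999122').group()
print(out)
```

772

The backreference `\1` re-matches whatever the first group consumed, character for character.
`re.match` only tries the pattern at the start of the string.
The match spans [0:3] → '772'.
Captured: group 1 = '7'.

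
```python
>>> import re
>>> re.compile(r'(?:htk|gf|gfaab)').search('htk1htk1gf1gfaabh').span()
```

(0, 3)

Unlike `match`, `search` isn't anchored — it looks for the pattern anywhere in the string.
The match spans [0:3] → 'htk'.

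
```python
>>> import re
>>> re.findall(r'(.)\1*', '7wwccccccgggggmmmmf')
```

['7', 'w', 'c', 'g', 'm', 'f']

`\1` has to match the exact text group 1 already captured.
With a single group, `findall` returns only what that group captured — 6 items.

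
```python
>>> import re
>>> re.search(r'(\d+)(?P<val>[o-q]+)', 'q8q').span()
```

(1, 3)

This matches one or more of a digit (captured); then one or more of a character in [o-q] (captured as 'val').
`search` walks the string left to right and returns the first match it finds.
The match spans [1:3] → '8q'.
Captured: group 1 = '8', group 2 = 'q'.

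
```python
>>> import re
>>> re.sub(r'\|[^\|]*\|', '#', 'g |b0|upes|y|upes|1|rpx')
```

'g #upes#upes#rpx'

Every occurrence is swapped for '#'.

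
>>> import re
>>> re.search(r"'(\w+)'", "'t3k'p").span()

The match spans [0:5] → "'t3k'".

(0, 5)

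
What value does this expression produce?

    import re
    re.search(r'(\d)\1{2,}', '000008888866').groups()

('0',)

`\1` has to match the exact text group 1 already captured.
`re.search` tries every starting position until one works.
The match spans [0:5] → '00000'.
Captured: group 1 = '0'.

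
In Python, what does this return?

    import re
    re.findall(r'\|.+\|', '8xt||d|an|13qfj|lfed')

No capturing groups, so `findall` returns the 1 full match string.

['||d|an|13qfj|']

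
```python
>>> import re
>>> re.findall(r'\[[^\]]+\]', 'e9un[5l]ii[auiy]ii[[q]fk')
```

['[5l]', '[auiy]', '[[q]']

No capturing groups, so `findall` returns the 3 full match strings.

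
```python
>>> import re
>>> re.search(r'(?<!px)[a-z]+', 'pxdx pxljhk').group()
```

'pxdx'

The negative lookahead/lookbehind blocks any match where the forbidden context is present.
The match spans [0:4] → 'pxdx'.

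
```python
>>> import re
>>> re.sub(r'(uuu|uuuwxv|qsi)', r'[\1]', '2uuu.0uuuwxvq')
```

'2[uuu].0[uuu]wxvq'

Branches in `(...|...)` are attempted left-to-right; the first branch that allows the whole pattern to succeed is taken.
`\1` in the replacement pulls in group 1's text for each match.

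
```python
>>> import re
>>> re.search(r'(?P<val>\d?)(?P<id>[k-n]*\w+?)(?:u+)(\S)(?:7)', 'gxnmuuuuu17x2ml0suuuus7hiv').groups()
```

('', 'gxnm', '1')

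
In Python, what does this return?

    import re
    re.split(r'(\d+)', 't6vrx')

This matches one or more of a digit (captured).
Matches to split on: at [1:2] → '6'.
With a capturing group present, the delimiter's captured portion is kept in the result list.

['t', '6', 'vrx']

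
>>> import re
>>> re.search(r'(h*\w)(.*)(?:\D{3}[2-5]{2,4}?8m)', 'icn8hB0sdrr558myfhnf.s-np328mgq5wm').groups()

('i', 'cn8hB0sdrr558myfhnf.s')

The match spans [0:29] → 'icn8hB0sdrr558myfhnf.s-np328m'.
Captured: group 1 = 'i', group 2 = 'cn8hB0sdrr558myfhnf.s'.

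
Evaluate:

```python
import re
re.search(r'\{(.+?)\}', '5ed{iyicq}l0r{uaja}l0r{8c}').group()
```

`re.search` tries every starting position until one works.
The match spans [3:10] → '{iyicq}'.
Captured: group 1 = 'iyicq'.

'{iyicq}'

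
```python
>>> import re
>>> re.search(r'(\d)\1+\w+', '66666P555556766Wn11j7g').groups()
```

('6',)

The match spans [0:22] → '66666P555556766Wn11j7g'.
Captured: group 1 = '6'.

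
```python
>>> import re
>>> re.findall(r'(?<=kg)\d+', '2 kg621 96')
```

['621']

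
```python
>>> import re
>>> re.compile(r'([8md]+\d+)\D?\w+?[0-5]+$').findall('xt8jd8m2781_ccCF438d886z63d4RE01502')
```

The pattern matches one or more of one of [8md], then one or more of a digit (captured); then optionally a non-digit, then one or more of a word character (lazy), then one or more of a character in [0-5]; then anchored at the end.
Walking the string: at [4:35] match 'd8m2781_ccCF438d886z63d4RE01502', group 1 = 'd8m2781'.
Because there's exactly one group, `findall` drops the full match and keeps group 1 from the one hit.

['d8m2781']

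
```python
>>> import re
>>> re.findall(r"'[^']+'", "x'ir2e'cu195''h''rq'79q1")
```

["'ir2e'", "'h'", "'rq'"]

Matches: at [1:7] → "'ir2e'"; at [13:16] → "'h'"; at [16:20] → "'rq'".
Since nothing is captured, `findall` lists the 3 matched substrings directly.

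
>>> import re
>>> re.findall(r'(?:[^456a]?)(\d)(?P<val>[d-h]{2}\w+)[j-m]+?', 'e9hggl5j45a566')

[('9', 'hggl5')]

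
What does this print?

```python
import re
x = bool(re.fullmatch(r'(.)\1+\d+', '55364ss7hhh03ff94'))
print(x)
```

The backreference `\1` re-matches whatever the first group consumed, character for character.
For `fullmatch`, every character of the input must be accounted for by the pattern.
Here there's no way to consume every character, so the call returns None, and `bool(None)` is False.

False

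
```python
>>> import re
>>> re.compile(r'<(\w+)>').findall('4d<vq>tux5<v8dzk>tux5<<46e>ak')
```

['vq', 'v8dzk', '46e']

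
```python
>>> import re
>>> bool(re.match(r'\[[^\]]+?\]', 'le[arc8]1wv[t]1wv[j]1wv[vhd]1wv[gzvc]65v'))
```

False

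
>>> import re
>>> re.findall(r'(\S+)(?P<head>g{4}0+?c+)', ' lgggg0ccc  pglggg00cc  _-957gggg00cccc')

[('l', 'gggg0ccc'), ('_-957', 'gggg00cccc')]

Multiple groups make `findall` return tuples — one 2-tuple for each match.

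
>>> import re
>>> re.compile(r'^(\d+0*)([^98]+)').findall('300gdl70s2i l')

[('300', 'gdl70s2i l')]

Pattern: anchored at the start of the string; then one or more of a digit, then zero or more of a literal '0' (captured); then one or more of any character except [98] (captured).
Matches: at [0:13] match '300gdl70s2i l', groups = ('300', 'gdl70s2i l').
`findall` packs the 2 group values into a tuple for every match.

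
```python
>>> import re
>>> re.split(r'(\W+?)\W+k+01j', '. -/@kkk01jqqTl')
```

This matches one or more of a non-word character (lazy) (captured); then one or more of a non-word character; then one or more of a literal 'k', then the literal '01j'.
With the lazy modifier that quantifier settles for the fewest repetitions that let the rest of the pattern succeed (the atoms after it are unaffected and can still be greedy).
Matches to split on: at [0:11] → '. -/@kkk01j'.
`re.split` interleaves the captured-group text with the surrounding fragments.

['', '.', 'qqTl']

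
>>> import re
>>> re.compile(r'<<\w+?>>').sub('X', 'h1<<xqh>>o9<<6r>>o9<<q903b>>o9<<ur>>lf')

'h1Xo9Xo9Xo9Xlf'

Every occurrence is swapped for 'X'.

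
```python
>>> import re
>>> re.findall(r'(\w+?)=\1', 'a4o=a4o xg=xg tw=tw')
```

`\1` is not a pattern — it's the concrete string captured by group 1, re-applied verbatim.
Because there's exactly one group, `findall` drops the full match and keeps group 1 from each hit.

['a4o', 'xg', 'tw']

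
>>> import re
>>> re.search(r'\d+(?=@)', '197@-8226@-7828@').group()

'197'

Because the assertion is zero-width, the text it checks is not consumed and won't appear in the result.
The match spans [0:3] → '197'.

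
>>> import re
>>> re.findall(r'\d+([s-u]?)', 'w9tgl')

['t']

Pattern: one or more of a digit; then optionally a character in [s-u] (captured).
Scanning left to right: at [1:3] match '9t', group 1 = 't'.
`findall` collects group 1 from the one match (1 total).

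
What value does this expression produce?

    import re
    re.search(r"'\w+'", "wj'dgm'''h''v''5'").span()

The match spans [2:7] → "'dgm'".

(2, 7)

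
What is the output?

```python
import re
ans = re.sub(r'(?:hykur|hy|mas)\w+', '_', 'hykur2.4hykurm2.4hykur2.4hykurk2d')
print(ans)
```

Each match is replaced by '_'.

_.4_.4_.4_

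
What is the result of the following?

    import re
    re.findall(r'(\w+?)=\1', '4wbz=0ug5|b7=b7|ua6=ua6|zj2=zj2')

['b7', 'ua6', 'zj2']

`\1` is not a pattern — it's the concrete string captured by group 1, re-applied verbatim.
Because there's exactly one group, `findall` drops the full match and keeps group 1 from each hit.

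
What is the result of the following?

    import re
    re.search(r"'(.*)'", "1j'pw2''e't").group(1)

Unlike `match`, `search` isn't anchored — it looks for the pattern anywhere in the string.
The match spans [2:10] → "'pw2''e'".
Captured: group 1 = "pw2''e".

"pw2''e"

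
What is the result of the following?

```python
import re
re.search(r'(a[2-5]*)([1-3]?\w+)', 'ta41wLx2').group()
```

'a41wLx2'

Pattern: a literal 'a', then zero or more of a character in [2-5] (captured); then optionally a character in [1-3], then one or more of a word character (captured).
`search` walks the string left to right and returns the first match it finds.
The match spans [1:8] → 'a41wLx2'.
Captured: group 1 = 'a4', group 2 = '1wLx2'.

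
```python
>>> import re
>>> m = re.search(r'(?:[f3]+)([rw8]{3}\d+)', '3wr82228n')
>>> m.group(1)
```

'wr82228'

The match spans [0:8] → '3wr82228'.
Captured: group 1 = 'wr82228'.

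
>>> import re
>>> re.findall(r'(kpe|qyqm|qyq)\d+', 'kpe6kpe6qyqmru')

Matches: at [0:4] match 'kpe6', group 1 = 'kpe'; at [4:8] match 'kpe6', group 1 = 'kpe'.
`findall` collects group 1 from each match (2 total).

['kpe', 'kpe']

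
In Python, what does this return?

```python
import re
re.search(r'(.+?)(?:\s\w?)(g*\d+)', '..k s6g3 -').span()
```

The match spans [0:6] → '..k s6'.

(0, 6)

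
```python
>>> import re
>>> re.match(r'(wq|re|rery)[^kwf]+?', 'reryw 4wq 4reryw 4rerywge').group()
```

'rer'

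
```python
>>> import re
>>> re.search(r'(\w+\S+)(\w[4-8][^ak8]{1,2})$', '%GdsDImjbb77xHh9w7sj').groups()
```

('GdsDImjbb77xHh9', 'w7sj')

The match spans [1:20] → 'GdsDImjbb77xHh9w7sj'.
Captured: group 1 = 'GdsDImjbb77xHh9', group 2 = 'w7sj'.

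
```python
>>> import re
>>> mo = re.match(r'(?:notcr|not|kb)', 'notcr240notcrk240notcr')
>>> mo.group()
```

'notcr'

Branches in `(...|...)` are attempted left-to-right; the first branch that allows the whole pattern to succeed is taken.
With `match`, the pattern is implicitly anchored at the beginning.
The match spans [0:5] → 'notcr'.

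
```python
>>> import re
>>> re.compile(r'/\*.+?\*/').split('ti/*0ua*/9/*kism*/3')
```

Because the quantifier is non-greedy, it stops expanding at the earliest point where the rest of the pattern can succeed.
Matches to split on: at [2:9] → '/*0ua*/'; at [10:18] → '/*kism*/'.
The string is cut at each match, leaving 3 pieces.

['ti', '9', '3']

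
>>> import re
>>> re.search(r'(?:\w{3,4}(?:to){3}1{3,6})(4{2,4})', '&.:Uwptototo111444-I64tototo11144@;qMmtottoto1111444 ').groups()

The match spans [3:18] → 'Uwptototo111444'.
Captured: group 1 = '444'.

('444',)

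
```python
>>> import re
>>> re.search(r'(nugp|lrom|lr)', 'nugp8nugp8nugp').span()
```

(0, 4)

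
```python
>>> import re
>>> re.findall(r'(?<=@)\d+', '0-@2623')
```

Lookahead/lookbehind check context without consuming it, so the matched span excludes the asserted characters.
With no groups in the pattern, `findall` gives back each whole match — 1 here.

['2623']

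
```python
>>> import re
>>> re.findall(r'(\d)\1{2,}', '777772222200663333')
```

['7', '2', '3']

`\1` has to match the exact text group 1 already captured.
Because there's exactly one group, `findall` drops the full match and keeps group 1 from each hit.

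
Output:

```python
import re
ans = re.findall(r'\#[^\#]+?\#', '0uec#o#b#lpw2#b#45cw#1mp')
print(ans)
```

['#o#', '#lpw2#', '#45cw#']

Walking the string: at [4:7] → '#o#'; at [8:14] → '#lpw2#'; at [15:21] → '#45cw#'.
Since nothing is captured, `findall` lists the 3 matched substrings directly.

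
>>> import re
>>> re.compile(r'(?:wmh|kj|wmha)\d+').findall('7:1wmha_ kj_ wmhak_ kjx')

[]

No capturing groups, so `findall` returns the 0 full match strings.
Nothing in the string satisfies the pattern, so the list is empty.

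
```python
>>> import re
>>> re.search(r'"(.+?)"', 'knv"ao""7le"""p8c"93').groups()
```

('ao',)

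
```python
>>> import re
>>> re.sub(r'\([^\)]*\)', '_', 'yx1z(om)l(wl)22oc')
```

Each match is replaced by '_'.

'yx1z_l_22oc'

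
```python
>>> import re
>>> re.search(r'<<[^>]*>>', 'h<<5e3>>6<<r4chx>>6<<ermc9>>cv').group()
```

'<<5e3>>'

The match spans [1:8] → '<<5e3>>'.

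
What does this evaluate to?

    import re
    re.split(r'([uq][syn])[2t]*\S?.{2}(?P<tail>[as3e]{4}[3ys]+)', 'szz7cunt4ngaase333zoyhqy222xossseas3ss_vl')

This matches one of [uq], then one of [syn] (captured); then zero or more of one of [2t], then optionally a non-whitespace character, then exactly 2 of any character; then exactly 4 of one of [as3e], then one or more of one of [3ys] (captured as 'tail').
Matches to split on: at [5:18] → 'unt4ngaase333'; at [22:38] → 'qy222xossseas3ss'.
The group in the pattern means `split` returns the separators' captures alongside the pieces.

['szz7c', 'un', 'aase333', 'zoyh', 'qy', 'sseas3ss', '_vl']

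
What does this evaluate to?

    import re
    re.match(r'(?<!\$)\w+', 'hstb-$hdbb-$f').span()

(0, 4)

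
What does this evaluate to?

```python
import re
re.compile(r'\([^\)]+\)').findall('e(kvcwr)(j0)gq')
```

['(kvcwr)', '(j0)']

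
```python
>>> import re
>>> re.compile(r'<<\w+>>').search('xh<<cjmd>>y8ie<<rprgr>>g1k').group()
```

`search` walks the string left to right and returns the first match it finds.
The match spans [2:10] → '<<cjmd>>'.

'<<cjmd>>'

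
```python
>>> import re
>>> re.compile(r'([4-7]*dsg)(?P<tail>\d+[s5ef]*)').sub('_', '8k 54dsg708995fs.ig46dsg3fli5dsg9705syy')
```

'8k _.ig_li_yy'

Every occurrence is swapped for '_'.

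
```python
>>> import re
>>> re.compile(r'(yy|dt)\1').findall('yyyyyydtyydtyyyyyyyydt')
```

After group 1 captures some text, `\1` only succeeds where that same text appears again.
One capturing group, so `findall` returns just the captured substring from each match — 3 in all.

['yy', 'yy', 'yy']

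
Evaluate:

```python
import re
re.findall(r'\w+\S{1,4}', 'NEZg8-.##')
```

['NEZg8-.##']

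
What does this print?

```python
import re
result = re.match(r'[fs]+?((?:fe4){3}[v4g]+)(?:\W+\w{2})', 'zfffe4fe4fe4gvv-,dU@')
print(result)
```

None

`match` is anchored at position 0; if the pattern doesn't fit there, it returns None.
Here the pattern fails at index 0, so the call returns None.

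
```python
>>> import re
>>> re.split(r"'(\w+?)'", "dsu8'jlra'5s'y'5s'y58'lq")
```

The group in the pattern means `split` returns the separators' captures alongside the pieces.

['dsu8', 'jlra', '5s', 'y', '5s', 'y58', 'lq']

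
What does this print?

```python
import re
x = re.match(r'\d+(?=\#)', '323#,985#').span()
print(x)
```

(0, 3)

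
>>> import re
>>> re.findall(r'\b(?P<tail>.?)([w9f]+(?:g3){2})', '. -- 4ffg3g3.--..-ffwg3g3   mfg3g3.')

[('4', 'ffg3g3'), ('f', 'fwg3g3'), ('m', 'fg3g3')]

Pattern: a word boundary (`\b`, zero-width); then optionally any character (captured as 'tail'); then one or more of one of [w9f], then the literal 'g3' repeated 2 times (captured).
With 2 capturing groups, `findall` returns a 2-tuple per match.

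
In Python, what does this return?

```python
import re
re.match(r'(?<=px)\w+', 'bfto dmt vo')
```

None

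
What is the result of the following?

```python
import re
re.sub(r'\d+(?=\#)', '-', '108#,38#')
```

'-#,-#'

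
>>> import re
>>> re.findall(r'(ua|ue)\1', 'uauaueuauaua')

['ua', 'ua']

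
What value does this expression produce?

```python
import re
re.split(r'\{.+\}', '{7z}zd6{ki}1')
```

Matches to split on: at [0:11] → '{7z}zd6{ki}'.
Each match becomes a cut point; 2 segments remain.

['', '1']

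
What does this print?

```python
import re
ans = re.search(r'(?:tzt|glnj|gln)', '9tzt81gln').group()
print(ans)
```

tzt

The match spans [1:4] → 'tzt'.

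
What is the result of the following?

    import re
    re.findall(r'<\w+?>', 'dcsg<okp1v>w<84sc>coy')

['<okp1v>', '<84sc>']

Walking the string: at [4:11] → '<okp1v>'; at [12:18] → '<84sc>'.
Since nothing is captured, `findall` lists the 2 matched substrings directly.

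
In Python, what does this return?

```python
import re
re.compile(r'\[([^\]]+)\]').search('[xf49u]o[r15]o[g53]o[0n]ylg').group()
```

The match spans [0:7] → '[xf49u]'.

'[xf49u]'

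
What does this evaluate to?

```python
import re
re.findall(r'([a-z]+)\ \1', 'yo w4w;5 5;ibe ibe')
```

['ibe']

A backreference is literal: `\1` must see the identical characters the first group matched.
Walking the string: at [11:18] match 'ibe ibe', group 1 = 'ibe'.
With a single group, `findall` returns only what that group captured — 1 item.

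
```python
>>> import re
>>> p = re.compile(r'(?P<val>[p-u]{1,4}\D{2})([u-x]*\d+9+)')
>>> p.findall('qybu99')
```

2 groups means the one result is a tuple of 2 captured strings — 1 here.

[('qyb', 'u99')]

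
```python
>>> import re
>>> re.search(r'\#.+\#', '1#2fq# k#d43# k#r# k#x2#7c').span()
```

Unlike `match`, `search` isn't anchored — it looks for the pattern anywhere in the string.
The match spans [1:24] → '#2fq# k#d43# k#r# k#x2#'.

(1, 24)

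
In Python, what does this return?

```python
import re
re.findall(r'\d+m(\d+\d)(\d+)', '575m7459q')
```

[('745', '9')]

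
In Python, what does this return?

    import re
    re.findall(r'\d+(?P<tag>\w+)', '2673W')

['W']

The pattern matches one or more of a digit; then one or more of a word character (captured as 'tag').
Walking the string: at [0:5] match '2673W', group 1 = 'W'.
`findall` collects group 1 from the one match (1 total).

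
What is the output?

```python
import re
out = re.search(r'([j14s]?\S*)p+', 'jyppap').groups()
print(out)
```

('jyppa',)

The pattern matches optionally one of [j14s], then zero or more of a non-whitespace character (captured); then one or more of a literal 'p'.
`re.search` scans for the first position where the pattern succeeds.
The match spans [0:6] → 'jyppap'.
Captured: group 1 = 'jyppa'.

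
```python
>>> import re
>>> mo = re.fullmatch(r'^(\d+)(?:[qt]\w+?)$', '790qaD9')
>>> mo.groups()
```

('790',)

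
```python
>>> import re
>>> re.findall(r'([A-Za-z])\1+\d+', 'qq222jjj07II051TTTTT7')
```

A backreference is literal: `\1` must see the identical characters the first group matched.
One capturing group, so `findall` returns just the captured substring from each match — 4 in all.

['q', 'j', 'I', 'T']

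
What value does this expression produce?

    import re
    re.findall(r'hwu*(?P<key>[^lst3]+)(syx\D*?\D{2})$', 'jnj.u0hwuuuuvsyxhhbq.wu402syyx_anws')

The pattern matches the literal 'hw', then zero or more of a literal 'u'; then one or more of any character except [lst3] (captured as 'key'); then the literal 'syx', then zero or more of a non-digit (lazy), then exactly 2 of a non-digit (captured); then anchored at the end.
With 2 capturing groups, `findall` returns a 2-tuple per match.
Nothing in the string satisfies the pattern, so the list is empty.

[]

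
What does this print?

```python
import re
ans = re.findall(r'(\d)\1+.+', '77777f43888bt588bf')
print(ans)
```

['7']

`\1` is not a pattern — it's the concrete string captured by group 1, re-applied verbatim.
Walking the string: at [0:18] match '77777f43888bt588bf', group 1 = '7'.
One capturing group, so `findall` returns just the captured substring from the one match — 1 in all.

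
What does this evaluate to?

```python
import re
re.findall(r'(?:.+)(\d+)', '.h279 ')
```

One capturing group, so `findall` returns just the captured substring from the one match — 1 in all.

['9']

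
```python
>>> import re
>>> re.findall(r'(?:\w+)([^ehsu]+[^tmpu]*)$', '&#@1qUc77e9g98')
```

['8']

Pattern: one or more of a word character (non-capturing group); then one or more of any character except [ehsu], then zero or more of any character except [tmpu] (captured); then anchored at the end.
Scanning left to right: at [3:14] match '1qUc77e9g98', group 1 = '8'.
Because there's exactly one group, `findall` drops the full match and keeps group 1 from the one hit.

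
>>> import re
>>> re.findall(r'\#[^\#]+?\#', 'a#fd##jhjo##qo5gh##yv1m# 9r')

['#fd#', '#jhjo#', '#qo5gh#', '#yv1m#']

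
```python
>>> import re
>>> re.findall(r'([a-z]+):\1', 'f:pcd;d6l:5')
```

With a single group, `findall` returns only what that group captured — 0 items.
Nothing in the string satisfies the pattern, so the list is empty.

[]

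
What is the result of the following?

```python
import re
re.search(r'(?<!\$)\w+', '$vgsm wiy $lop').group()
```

The negative lookahead/lookbehind blocks any match where the forbidden context is present.
Unlike `match`, `search` isn't anchored — it looks for the pattern anywhere in the string.
The match spans [2:5] → 'gsm'.

'gsm'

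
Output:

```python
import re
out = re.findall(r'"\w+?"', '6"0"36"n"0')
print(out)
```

Matches: at [1:4] → '"0"'; at [6:9] → '"n"'.
`findall` yields the raw match text (2 of them) because the pattern has no groups.

['"0"', '"n"']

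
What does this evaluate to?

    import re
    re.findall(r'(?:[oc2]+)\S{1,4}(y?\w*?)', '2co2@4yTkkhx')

['']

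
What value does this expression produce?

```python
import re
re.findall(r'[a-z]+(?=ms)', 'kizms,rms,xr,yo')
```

The lookaround is zero-width — it requires the adjacent text to match without consuming it, so the asserted text isn't part of the match.
`findall` yields the raw match text (2 of them) because the pattern has no groups.

['kiz', 'r']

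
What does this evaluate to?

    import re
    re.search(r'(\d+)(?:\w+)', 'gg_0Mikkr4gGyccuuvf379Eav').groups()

('0',)

The pattern matches one or more of a digit (captured); then one or more of a word character (non-capturing group).
`search` walks the string left to right and returns the first match it finds.
The match spans [3:25] → '0Mikkr4gGyccuuvf379Eav'.
Captured: group 1 = '0'.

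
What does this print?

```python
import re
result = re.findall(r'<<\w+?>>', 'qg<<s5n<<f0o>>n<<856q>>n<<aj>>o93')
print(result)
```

Matches: at [7:14] → '<<f0o>>'; at [15:23] → '<<856q>>'; at [24:30] → '<<aj>>'.
`findall` yields the raw match text (3 of them) because the pattern has no groups.

['<<f0o>>', '<<856q>>', '<<aj>>']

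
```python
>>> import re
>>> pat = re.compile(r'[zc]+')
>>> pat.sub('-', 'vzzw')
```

'v-w'

This matches one or more of one of [zc].
Each match is replaced by '-'.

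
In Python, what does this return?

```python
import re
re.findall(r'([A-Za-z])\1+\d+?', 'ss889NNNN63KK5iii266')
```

['s', 'N', 'K', 'i']

`\1` has to match the exact text group 1 already captured.
Matches: at [0:3] match 'ss8', group 1 = 's'; at [5:10] match 'NNNN6', group 1 = 'N'; at [11:14] match 'KK5', group 1 = 'K'; at [14:18] match 'iii2', group 1 = 'i'.
With a single group, `findall` returns only what that group captured — 4 items.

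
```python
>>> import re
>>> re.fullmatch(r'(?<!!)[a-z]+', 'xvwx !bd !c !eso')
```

`(?!…)`/`(?<!…)` only lets a position through if the neighbouring text does NOT match; no characters are consumed.
`re.fullmatch` requires the pattern to consume the entire string.
Here the string isn't matched end-to-end, so the call returns None.

None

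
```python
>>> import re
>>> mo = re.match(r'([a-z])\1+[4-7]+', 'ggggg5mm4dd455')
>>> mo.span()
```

With `match`, the pattern is implicitly anchored at the beginning.
The match spans [0:6] → 'ggggg5'.

(0, 6)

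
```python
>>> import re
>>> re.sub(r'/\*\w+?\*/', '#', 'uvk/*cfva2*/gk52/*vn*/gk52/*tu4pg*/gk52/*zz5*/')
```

Matches: at [3:12] → '/*cfva2*/'; at [16:22] → '/*vn*/'; at [26:35] → '/*tu4pg*/'; at [39:46] → '/*zz5*/'.
`sub` substitutes '#' at each match site.

'uvk#gk52#gk52#gk52#'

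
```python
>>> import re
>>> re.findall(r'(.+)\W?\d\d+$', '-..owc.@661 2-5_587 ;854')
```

This matches one or more of any character (captured); then optionally a non-word character, then a digit; then one or more of a digit; then anchored at the end.
Walking the string: at [0:24] match '-..owc.@661 2-5_587 ;854', group 1 = '-..owc.@661 2-5_587 ;8'.
`findall` collects group 1 from the one match (1 total).

['-..owc.@661 2-5_587 ;8']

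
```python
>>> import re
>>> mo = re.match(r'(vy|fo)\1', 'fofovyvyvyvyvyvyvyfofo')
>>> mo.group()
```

'fofo'

A backreference is literal: `\1` must see the identical characters the first group matched.
With `match`, the pattern is implicitly anchored at the beginning.
The match spans [0:4] → 'fofo'.
Captured: group 1 = 'fo'.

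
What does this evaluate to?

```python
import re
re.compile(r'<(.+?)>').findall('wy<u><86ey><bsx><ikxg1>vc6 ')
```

['u', '86ey', 'bsx', 'ikxg1']

With the lazy modifier that quantifier settles for the fewest repetitions that let the rest of the pattern succeed (the atoms after it are unaffected and can still be greedy).
Matches: at [2:5] match '<u>', group 1 = 'u'; at [5:11] match '<86ey>', group 1 = '86ey'; at [11:16] match '<bsx>', group 1 = 'bsx'; at [16:23] match '<ikxg1>', group 1 = 'ikxg1'.
`findall` collects group 1 from each match (4 total).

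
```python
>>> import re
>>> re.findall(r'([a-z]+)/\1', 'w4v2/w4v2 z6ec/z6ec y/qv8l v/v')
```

['v']

A backreference is literal: `\1` must see the identical characters the first group matched.
Because there's exactly one group, `findall` drops the full match and keeps group 1 from the one hit.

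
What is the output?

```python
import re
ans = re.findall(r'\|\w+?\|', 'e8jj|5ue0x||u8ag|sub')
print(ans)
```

Since nothing is captured, `findall` lists the 2 matched substrings directly.

['|5ue0x|', '|u8ag|']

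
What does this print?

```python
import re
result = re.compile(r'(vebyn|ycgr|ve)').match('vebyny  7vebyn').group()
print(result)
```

vebyn

With `match`, the pattern is implicitly anchored at the beginning.
The match spans [0:5] → 'vebyn'.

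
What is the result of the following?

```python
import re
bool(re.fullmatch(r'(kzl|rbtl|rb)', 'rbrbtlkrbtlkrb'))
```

False

`fullmatch` succeeds only if the pattern covers the string from start to end.
Here there's no way to consume every character, so the call returns None, and `bool(None)` is False.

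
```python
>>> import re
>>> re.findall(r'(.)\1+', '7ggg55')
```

['g', '5']

A backreference is literal: `\1` must see the identical characters the first group matched.
Matches: at [1:4] match 'ggg', group 1 = 'g'; at [4:6] match '55', group 1 = '5'.
One capturing group, so `findall` returns just the captured substring from each match — 2 in all.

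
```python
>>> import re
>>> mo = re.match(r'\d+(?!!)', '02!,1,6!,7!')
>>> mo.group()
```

'0'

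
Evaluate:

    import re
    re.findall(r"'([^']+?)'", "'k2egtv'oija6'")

Matches: at [0:8] match "'k2egtv'", group 1 = 'k2egtv'.
Because there's exactly one group, `findall` drops the full match and keeps group 1 from the one hit.

['k2egtv']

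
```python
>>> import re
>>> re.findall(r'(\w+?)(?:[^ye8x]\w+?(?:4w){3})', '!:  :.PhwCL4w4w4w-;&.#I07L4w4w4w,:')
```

['P', 'I']

This matches one or more of a word character (lazy) (captured); then any character except [ye8x], then one or more of a word character (lazy), then the literal '4w' repeated 3 times (non-capturing group).
Matches: at [6:17] match 'PhwCL4w4w4w', group 1 = 'P'; at [22:32] match 'I07L4w4w4w', group 1 = 'I'.
With a single group, `findall` returns only what that group captured — 2 items.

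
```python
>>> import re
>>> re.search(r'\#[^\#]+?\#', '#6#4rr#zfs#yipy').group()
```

`re.search` scans for the first position where the pattern succeeds.
The match spans [0:3] → '#6#'.

'#6#'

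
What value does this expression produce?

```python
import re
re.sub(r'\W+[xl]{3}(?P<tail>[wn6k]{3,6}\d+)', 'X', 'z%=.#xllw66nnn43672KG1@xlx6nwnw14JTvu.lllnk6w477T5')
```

'zXKG1XJTvuXT5'

`sub` substitutes 'X' at each match site.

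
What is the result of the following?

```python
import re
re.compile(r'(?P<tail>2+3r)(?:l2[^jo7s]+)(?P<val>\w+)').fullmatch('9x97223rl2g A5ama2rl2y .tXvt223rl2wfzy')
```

None

Pattern: one or more of a literal '2', then the literal '3r' (captured as 'tail'); then the literal 'l2', then one or more of any character except [jo7s] (non-capturing group); then one or more of a word character (captured as 'val').
`re.fullmatch` is like wrapping the pattern in `^…$` (in single-line mode).
Here there's no way to consume every character, so the call returns None.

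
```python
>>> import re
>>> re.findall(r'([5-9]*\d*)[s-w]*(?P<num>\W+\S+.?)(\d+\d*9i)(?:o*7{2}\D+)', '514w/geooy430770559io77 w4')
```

[('514', '/geooy4307705', '59i')]

Pattern: zero or more of a character in [5-9], then zero or more of a digit (captured); then zero or more of a character in [s-w]; then one or more of a non-word character, then one or more of a non-whitespace character, then optionally any character (captured as 'num'); then one or more of a digit, then zero or more of a digit, then the literal '9i' (captured); then zero or more of the literal 'o', then exactly 2 of the literal '7', then one or more of a non-digit (non-capturing group).
Scanning left to right: at [0:25] match '514w/geooy430770559io77 w', groups = ('514', '/geooy4307705', '59i').
Multiple groups make `findall` return tuples — one 3-tuple for the one match.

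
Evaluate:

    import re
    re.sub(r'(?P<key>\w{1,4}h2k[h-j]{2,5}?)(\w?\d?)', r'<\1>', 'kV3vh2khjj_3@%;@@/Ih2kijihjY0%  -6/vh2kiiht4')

Pattern: 1 to 4 of a word character, then the literal 'h2k', then 2 to 5 of a character in [h-j] (lazy) (captured as 'key'); then optionally a word character, then optionally a digit (captured).
Lazy quantifiers expand one character at a time until the remainder of the pattern can match.
Matches: at [0:10] → 'kV3vh2khjj'; at [18:25] → 'Ih2kiji'; at [35:42] → 'vh2kiih'.
`\1` in the replacement pulls in group 1's text for each match.

'<kV3vh2khj>_3@%;@@/<Ih2kij>hjY0%  -6/<vh2kii>t4'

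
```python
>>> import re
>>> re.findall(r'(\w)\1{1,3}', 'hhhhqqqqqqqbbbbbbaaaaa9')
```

`\1` has to match the exact text group 1 already captured.
Scanning left to right: at [0:4] match 'hhhh', group 1 = 'h'; at [4:8] match 'qqqq', group 1 = 'q'; at [8:11] match 'qqq', group 1 = 'q'; at [11:15] match 'bbbb', group 1 = 'b'; at [15:17] match 'bb', group 1 = 'b'; ….
Because there's exactly one group, `findall` drops the full match and keeps group 1 from each hit.

['h', 'q', 'q', 'b', 'b', 'a']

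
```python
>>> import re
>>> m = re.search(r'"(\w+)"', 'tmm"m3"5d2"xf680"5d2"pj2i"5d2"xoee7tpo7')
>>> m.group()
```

'"m3"'

`re.search` scans for the first position where the pattern succeeds.
The match spans [3:7] → '"m3"'.
Captured: group 1 = 'm3'.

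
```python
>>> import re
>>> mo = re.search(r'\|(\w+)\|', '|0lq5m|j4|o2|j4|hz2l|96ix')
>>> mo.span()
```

The match spans [0:7] → '|0lq5m|'.

(0, 7)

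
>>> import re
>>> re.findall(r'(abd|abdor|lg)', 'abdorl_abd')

The regex engine tests alternatives in the order written; an earlier branch that matches wins even if a later one would match more.
Scanning left to right: at [0:3] match 'abd', group 1 = 'abd'; at [7:10] match 'abd', group 1 = 'abd'.
`findall` collects group 1 from each match (2 total).

['abd', 'abd']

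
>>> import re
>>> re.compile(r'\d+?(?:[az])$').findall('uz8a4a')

The pattern matches one or more of a digit (lazy); then one of [az] (non-capturing group); then anchored at the end.
Matches: at [4:6] → '4a'.
`findall` yields the raw match text (1 of them) because the pattern has no groups.

['4a']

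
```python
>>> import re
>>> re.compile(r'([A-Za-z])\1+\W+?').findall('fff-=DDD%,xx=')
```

['f', 'D', 'x']

A backreference is literal: `\1` must see the identical characters the first group matched.
Walking the string: at [0:4] match 'fff-', group 1 = 'f'; at [5:9] match 'DDD%', group 1 = 'D'; at [10:13] match 'xx=', group 1 = 'x'.
With a single group, `findall` returns only what that group captured — 3 items.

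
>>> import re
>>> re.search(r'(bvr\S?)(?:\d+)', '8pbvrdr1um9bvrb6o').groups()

('bvrb',)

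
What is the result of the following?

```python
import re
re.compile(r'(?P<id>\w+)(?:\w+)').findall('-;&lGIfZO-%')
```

['lGIfZ']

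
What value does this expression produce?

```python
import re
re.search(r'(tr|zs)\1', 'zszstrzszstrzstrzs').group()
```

'zszs'

After group 1 captures some text, `\1` only succeeds where that same text appears again.
The match spans [0:4] → 'zszs'.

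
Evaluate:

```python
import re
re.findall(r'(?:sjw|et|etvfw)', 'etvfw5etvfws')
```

['et', 'et']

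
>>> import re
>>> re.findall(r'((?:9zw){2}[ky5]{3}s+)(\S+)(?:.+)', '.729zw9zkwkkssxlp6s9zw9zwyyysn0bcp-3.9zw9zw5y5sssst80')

[('9zw9zwyyys', 'n0bcp-3.9zw9zw5y5sssst8')]

`findall` packs the 2 group values into a tuple for every match.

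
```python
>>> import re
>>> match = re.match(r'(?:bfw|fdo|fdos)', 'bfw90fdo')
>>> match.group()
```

'bfw'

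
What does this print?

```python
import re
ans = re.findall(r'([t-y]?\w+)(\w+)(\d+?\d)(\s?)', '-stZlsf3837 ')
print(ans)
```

[('stZlsf3', '8', '37', ' ')]

This matches optionally a character in [t-y], then one or more of a word character (captured); then one or more of a word character (captured); then one or more of a digit (lazy), then a digit (captured); then optionally whitespace (captured).
With 4 capturing groups, `findall` returns a 4-tuple per match.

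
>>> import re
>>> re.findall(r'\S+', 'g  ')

['g']

With no groups in the pattern, `findall` gives back each whole match — 1 here.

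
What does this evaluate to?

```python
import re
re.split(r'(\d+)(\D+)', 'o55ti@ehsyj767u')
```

['o', '55', 'ti@ehsyj', '', '767', 'u', '']

The pattern matches one or more of a digit (captured); then one or more of a non-digit (captured).
Matches to split on: at [1:11] → '55ti@ehsyj'; at [11:15] → '767u'.
With a capturing group present, the delimiter's captured portion is kept in the result list.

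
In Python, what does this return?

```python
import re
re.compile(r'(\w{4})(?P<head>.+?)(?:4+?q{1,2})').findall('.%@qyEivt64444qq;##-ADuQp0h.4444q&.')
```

[('qyEi', 'vt6'), ('ADuQ', 'p0h.')]

A non-greedy quantifier consumes as few characters as it can — just enough that the remainder of the pattern still matches from where it stops; whatever follows it matches normally.
With 2 capturing groups, `findall` returns a 2-tuple per match.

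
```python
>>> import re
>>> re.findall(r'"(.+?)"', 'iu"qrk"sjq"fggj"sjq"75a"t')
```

Matches: at [2:7] match '"qrk"', group 1 = 'qrk'; at [10:16] match '"fggj"', group 1 = 'fggj'; at [19:24] match '"75a"', group 1 = '75a'.
Because there's exactly one group, `findall` drops the full match and keeps group 1 from each hit.

['qrk', 'fggj', '75a']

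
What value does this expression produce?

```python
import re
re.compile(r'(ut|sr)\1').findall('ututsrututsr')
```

A backreference is literal: `\1` must see the identical characters the first group matched.
Scanning left to right: at [0:4] match 'utut', group 1 = 'ut'; at [6:10] match 'utut', group 1 = 'ut'.
With a single group, `findall` returns only what that group captured — 2 items.

['ut', 'ut']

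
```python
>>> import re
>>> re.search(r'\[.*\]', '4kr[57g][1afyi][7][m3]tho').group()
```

'[57g][1afyi][7][m3]'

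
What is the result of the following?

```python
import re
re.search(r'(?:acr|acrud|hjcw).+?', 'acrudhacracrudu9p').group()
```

'acru'

`|` is ordered: at each position the engine commits to the first alternative that works.
The match spans [0:4] → 'acru'.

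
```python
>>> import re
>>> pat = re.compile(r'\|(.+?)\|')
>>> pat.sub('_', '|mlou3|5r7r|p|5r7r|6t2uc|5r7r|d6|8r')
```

'_5r7r_5r7r_5r7r_8r'

With the lazy modifier that quantifier settles for the fewest repetitions that let the rest of the pattern succeed (the atoms after it are unaffected and can still be greedy).
Matches: at [0:7] → '|mlou3|'; at [11:14] → '|p|'; at [18:25] → '|6t2uc|'; at [29:33] → '|d6|'.
`sub` substitutes '_' at each match site.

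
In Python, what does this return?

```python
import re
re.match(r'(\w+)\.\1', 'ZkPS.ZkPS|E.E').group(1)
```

'ZkPS'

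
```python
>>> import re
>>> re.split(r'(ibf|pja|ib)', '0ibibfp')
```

['0', 'ib', '', 'ibf', 'p']

`|` is ordered: at each position the engine commits to the first alternative that works.
The group in the pattern means `split` returns the separators' captures alongside the pieces.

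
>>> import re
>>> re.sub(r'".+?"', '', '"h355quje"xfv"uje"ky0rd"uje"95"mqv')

'xfvky0rd95"mqv'

With the lazy modifier that quantifier settles for the fewest repetitions that let the rest of the pattern succeed (the atoms after it are unaffected and can still be greedy).
Each match is replaced by ''.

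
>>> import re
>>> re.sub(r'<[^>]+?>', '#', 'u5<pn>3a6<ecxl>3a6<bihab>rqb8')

'u5#3a6#3a6#rqb8'

Every occurrence is swapped for '#'.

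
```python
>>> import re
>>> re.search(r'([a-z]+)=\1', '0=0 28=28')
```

After group 1 captures some text, `\1` only succeeds where that same text appears again.
`re.search` scans for the first position where the pattern succeeds.
Here nothing in the string fits, so the call returns None.

None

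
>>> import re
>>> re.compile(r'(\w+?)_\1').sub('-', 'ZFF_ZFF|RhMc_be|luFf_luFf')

'-|RhMc_be|-'

`\1` has to match the exact text group 1 already captured.
Matches: at [0:7] → 'ZFF_ZFF'; at [16:25] → 'luFf_luFf'.
Each match is replaced by '-'.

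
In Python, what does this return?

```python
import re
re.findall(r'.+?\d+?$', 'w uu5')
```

Pattern: one or more of any character (lazy); then one or more of a digit (lazy); then anchored at the end.
Walking the string: at [0:5] → 'w uu5'.
No capturing groups, so `findall` returns the 1 full match string.

['w uu5']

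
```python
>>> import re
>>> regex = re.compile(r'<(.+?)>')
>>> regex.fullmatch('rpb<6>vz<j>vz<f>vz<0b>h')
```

None

`re.fullmatch` is like wrapping the pattern in `^…$` (in single-line mode).
Here the string isn't matched end-to-end, so the call returns None.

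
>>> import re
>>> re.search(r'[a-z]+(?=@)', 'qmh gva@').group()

Lookahead/lookbehind check context without consuming it, so the matched span excludes the asserted characters.
The match spans [4:7] → 'gva'.

'gva'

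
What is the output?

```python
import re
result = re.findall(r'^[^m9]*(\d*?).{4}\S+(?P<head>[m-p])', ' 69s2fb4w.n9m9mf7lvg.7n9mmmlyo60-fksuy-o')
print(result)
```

[('', 'o')]

Pattern: anchored at the start of the string; then zero or more of any character except [m9]; then zero or more of a digit (lazy) (captured); then exactly 4 of any character, then one or more of a non-whitespace character; then a character in [m-p] (captured as 'head').
Lazy quantifiers expand one character at a time until the remainder of the pattern can match.
Scanning left to right: at [0:40] match ' 69s2fb4w.n9m9mf7lvg.7n9mmmlyo60-fksuy-o', groups = ('', 'o').
Multiple groups make `findall` return tuples — one 2-tuple for the one match.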